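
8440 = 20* 422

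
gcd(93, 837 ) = 93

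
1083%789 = 294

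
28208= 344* 82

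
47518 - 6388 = 41130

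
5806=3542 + 2264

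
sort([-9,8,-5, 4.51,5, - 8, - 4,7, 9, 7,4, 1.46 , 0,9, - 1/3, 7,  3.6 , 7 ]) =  [ -9, - 8, - 5,- 4, - 1/3, 0, 1.46, 3.6, 4, 4.51,5, 7, 7,7,  7, 8,9,  9]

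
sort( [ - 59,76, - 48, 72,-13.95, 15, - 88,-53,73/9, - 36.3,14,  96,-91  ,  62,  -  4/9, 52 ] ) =[ - 91, - 88, - 59, - 53, - 48,-36.3, - 13.95, - 4/9,73/9,14,15 , 52,62, 72,76,96]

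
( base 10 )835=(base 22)1fl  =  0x343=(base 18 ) 2A7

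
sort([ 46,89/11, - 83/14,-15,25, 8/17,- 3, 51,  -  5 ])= [ - 15, - 83/14, - 5, - 3, 8/17 , 89/11, 25,46,51] 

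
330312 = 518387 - 188075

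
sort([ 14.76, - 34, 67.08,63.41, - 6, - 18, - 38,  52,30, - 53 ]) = [ - 53 , - 38,-34, - 18, - 6, 14.76, 30,  52, 63.41,67.08] 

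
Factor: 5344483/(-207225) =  - 3^( - 3 )*5^( - 2)*307^( - 1)*337^1*15859^1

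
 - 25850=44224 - 70074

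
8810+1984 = 10794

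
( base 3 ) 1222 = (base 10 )53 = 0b110101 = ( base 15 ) 38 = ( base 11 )49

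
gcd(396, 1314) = 18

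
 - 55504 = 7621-63125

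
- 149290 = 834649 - 983939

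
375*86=32250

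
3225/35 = 645/7 = 92.14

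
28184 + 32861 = 61045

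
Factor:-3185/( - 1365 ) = 7/3=3^( - 1 )*7^1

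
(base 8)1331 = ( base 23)18G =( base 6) 3213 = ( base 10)729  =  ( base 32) mp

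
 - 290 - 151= - 441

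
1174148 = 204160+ 969988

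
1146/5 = 1146/5= 229.20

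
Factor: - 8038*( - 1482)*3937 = 46898788092=2^2*3^1* 13^1*19^1*31^1*127^1*4019^1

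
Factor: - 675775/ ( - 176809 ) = 5^2*27031^1*176809^(-1)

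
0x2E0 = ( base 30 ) og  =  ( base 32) n0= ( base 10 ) 736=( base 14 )3A8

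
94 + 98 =192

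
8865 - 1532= 7333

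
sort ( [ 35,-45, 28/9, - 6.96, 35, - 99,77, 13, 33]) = [-99 , - 45 , - 6.96, 28/9,13, 33, 35, 35,77]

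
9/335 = 9/335= 0.03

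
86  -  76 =10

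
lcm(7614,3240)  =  152280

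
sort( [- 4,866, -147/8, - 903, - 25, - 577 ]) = [- 903, - 577, - 25, - 147/8, - 4, 866] 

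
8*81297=650376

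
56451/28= 2016 + 3/28 = 2016.11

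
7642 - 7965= - 323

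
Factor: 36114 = 2^1*3^1*13^1*463^1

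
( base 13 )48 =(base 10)60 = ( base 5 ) 220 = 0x3C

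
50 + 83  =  133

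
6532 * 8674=56658568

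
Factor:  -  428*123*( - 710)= 37377240=2^3*3^1*5^1*41^1*71^1*107^1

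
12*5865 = 70380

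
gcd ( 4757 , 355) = 71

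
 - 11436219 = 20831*( - 549) 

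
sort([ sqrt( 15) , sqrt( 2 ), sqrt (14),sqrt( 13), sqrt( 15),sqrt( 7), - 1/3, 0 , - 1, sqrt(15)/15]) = [ - 1, - 1/3 , 0,sqrt( 15 ) /15, sqrt( 2),sqrt( 7) , sqrt( 13), sqrt( 14 ), sqrt( 15 ) , sqrt(15)]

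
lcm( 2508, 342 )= 7524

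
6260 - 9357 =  - 3097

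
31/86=31/86 = 0.36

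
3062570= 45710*67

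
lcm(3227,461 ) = 3227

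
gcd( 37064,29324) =4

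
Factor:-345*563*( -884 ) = 2^2*3^1*5^1*13^1*17^1*23^1*563^1 = 171703740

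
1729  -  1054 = 675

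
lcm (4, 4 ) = 4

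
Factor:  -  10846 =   -  2^1* 11^1*17^1*29^1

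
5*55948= 279740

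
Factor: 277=277^1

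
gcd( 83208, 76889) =1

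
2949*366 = 1079334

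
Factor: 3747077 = 3747077^1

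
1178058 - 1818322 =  - 640264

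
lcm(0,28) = 0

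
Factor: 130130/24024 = 65/12 =2^( - 2)*3^( - 1)*5^1*13^1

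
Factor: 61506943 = 1453^1 * 42331^1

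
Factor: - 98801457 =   -  3^1*83^1 *419^1*947^1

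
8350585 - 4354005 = 3996580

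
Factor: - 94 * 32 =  - 2^6*47^1= - 3008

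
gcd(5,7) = 1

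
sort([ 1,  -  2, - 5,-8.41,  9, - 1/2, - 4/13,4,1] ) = [- 8.41, - 5,-2, - 1/2,  -  4/13,1 , 1, 4, 9]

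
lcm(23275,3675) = 69825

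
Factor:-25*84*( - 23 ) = 2^2*3^1*5^2*7^1*23^1 = 48300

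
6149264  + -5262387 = 886877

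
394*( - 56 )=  - 22064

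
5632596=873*6452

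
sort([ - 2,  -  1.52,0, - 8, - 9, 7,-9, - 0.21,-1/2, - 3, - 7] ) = [ - 9, - 9, -8,-7, - 3,-2, - 1.52, - 1/2 , - 0.21,0, 7]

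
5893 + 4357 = 10250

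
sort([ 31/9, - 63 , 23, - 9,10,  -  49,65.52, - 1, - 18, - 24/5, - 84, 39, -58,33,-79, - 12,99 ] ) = [ - 84 , - 79,-63, - 58,-49, - 18, - 12, - 9, - 24/5, - 1,31/9,10,23,33, 39,65.52, 99]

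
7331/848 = 8 + 547/848 = 8.65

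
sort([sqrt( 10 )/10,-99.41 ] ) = [-99.41,sqrt (10 ) /10 ] 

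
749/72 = 10 + 29/72 =10.40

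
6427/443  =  14 + 225/443 = 14.51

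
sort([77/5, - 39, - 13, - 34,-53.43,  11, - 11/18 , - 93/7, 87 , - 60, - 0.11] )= [ - 60, - 53.43 , - 39, - 34 , - 93/7,-13, - 11/18, - 0.11 , 11,77/5,87 ]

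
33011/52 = 634 + 43/52 = 634.83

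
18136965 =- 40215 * ( -451 ) 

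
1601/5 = 320 + 1/5 = 320.20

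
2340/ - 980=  - 3 + 30/49= - 2.39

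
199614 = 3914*51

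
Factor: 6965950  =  2^1*5^2*127^1*1097^1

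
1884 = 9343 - 7459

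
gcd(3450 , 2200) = 50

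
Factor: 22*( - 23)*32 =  - 2^6*11^1*23^1 = - 16192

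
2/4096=1/2048 = 0.00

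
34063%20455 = 13608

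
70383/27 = 2606 + 7/9 = 2606.78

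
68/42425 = 68/42425= 0.00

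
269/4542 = 269/4542 =0.06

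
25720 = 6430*4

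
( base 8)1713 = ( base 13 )599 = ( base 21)245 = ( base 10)971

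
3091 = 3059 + 32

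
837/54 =31/2=15.50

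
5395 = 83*65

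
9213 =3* 3071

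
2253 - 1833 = 420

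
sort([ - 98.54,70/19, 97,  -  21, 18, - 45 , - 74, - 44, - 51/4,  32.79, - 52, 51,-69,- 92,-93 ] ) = [ - 98.54,- 93, - 92 , - 74,-69, - 52, - 45,-44,  -  21,  -  51/4, 70/19, 18, 32.79, 51, 97]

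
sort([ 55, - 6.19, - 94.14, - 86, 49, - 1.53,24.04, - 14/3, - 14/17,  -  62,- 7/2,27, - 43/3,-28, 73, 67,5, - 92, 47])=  [ - 94.14, - 92,-86, - 62,- 28, - 43/3, - 6.19, - 14/3, - 7/2, - 1.53,-14/17,5,24.04,27,  47,49, 55,67, 73 ] 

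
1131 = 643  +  488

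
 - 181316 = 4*( - 45329 )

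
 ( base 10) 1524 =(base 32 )1fk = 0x5F4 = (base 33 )1D6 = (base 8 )2764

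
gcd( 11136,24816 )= 48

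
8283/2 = 4141 + 1/2 = 4141.50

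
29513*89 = 2626657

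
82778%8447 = 6755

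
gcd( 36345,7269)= 7269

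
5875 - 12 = 5863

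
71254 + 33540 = 104794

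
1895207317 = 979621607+915585710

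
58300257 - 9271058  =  49029199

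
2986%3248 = 2986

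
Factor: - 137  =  -137^1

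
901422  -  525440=375982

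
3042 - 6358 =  - 3316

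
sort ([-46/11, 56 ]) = [-46/11, 56 ]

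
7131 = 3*2377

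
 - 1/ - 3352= 1/3352  =  0.00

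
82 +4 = 86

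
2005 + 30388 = 32393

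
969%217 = 101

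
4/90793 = 4/90793 = 0.00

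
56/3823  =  56/3823 = 0.01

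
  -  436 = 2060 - 2496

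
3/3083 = 3/3083  =  0.00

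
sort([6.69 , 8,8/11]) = [ 8/11,6.69, 8 ]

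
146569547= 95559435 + 51010112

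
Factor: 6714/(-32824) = -9/44 =- 2^( - 2 )*3^2 * 11^(-1)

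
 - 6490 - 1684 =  - 8174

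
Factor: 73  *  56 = 4088 = 2^3 *7^1*73^1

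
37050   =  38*975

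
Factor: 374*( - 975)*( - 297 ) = 2^1*3^4*5^2* 11^2*13^1 * 17^1 = 108301050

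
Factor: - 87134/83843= - 2^1*19^1*2293^1*83843^ ( - 1)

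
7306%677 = 536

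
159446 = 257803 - 98357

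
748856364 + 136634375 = 885490739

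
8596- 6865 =1731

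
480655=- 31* ( - 15505 ) 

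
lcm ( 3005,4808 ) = 24040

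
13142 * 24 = 315408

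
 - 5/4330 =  - 1 + 865/866= - 0.00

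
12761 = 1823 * 7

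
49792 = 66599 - 16807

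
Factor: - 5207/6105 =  - 3^( - 1 )*5^ ( - 1 )*11^(  -  1 )*37^ ( - 1)*41^1*  127^1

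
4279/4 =4279/4 = 1069.75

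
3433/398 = 3433/398=8.63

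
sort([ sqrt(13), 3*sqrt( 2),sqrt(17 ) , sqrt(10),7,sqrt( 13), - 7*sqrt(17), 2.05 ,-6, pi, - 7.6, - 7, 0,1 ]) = [ - 7*sqrt( 17 ),-7.6,- 7, - 6, 0,1, 2.05, pi,sqrt(10),sqrt( 13 ), sqrt(13),sqrt ( 17 ),3*sqrt(2 ),7]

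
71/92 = 71/92 = 0.77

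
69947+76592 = 146539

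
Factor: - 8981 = -7^1 * 1283^1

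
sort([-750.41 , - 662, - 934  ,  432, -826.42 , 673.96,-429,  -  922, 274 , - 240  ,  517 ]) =[ - 934,-922, - 826.42, - 750.41,-662,-429 , - 240, 274,432,517,673.96]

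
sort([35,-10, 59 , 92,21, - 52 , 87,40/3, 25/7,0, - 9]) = [ - 52,-10,-9,0,  25/7 , 40/3, 21,35,59, 87 , 92 ]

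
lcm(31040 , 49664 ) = 248320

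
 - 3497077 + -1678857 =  - 5175934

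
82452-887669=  - 805217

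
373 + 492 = 865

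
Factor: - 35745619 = -7^1*13^1 *392809^1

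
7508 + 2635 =10143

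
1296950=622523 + 674427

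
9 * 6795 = 61155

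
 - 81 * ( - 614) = 49734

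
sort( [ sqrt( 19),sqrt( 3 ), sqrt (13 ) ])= [ sqrt( 3 ),sqrt( 13) , sqrt (19)]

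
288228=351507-63279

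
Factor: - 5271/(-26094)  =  1757/8698 = 2^ ( - 1)*7^1*251^1*4349^( - 1 )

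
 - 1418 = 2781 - 4199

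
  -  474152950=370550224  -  844703174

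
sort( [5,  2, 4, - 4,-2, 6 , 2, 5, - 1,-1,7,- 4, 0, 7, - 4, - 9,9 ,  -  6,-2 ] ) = [- 9, - 6,-4, - 4 ,- 4,-2,-2,  -  1, - 1,0, 2 , 2, 4, 5,5, 6, 7,  7,  9]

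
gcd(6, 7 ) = 1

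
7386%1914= 1644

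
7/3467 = 7/3467 = 0.00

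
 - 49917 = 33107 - 83024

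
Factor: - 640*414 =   -  264960 = - 2^8 * 3^2*5^1*23^1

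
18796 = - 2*(-9398) 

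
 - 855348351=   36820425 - 892168776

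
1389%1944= 1389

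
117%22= 7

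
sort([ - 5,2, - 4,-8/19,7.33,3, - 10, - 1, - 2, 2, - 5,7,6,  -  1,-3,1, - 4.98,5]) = [ - 10, - 5, - 5, - 4.98 , - 4, - 3, - 2, - 1,  -  1, - 8/19,1,  2,2,3,5,6,7, 7.33 ] 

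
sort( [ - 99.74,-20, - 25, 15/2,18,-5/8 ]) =[-99.74, - 25,  -  20 , - 5/8,15/2, 18]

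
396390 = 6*66065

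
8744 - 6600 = 2144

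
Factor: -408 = -2^3*3^1*17^1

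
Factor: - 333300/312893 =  -2^2*3^1*5^2*7^( - 1)*11^1*101^1  *44699^( - 1 ) 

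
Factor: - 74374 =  - 2^1*41^1 * 907^1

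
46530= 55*846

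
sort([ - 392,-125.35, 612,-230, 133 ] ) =[ - 392 ,-230,-125.35, 133,612 ] 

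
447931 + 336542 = 784473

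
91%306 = 91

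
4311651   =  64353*67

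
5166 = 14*369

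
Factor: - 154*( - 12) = 2^3*3^1*7^1*11^1 = 1848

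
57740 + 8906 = 66646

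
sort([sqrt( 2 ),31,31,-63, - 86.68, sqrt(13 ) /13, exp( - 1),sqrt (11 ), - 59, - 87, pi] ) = [ - 87, - 86.68,  -  63, - 59,  sqrt( 13 )/13, exp(- 1), sqrt(2),pi, sqrt( 11), 31, 31]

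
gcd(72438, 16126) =2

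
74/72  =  1 + 1/36=1.03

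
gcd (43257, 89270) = 1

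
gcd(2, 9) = 1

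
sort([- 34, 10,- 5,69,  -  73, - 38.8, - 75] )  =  [-75, - 73,  -  38.8, - 34,  -  5,10,69]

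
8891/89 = 8891/89   =  99.90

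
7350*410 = 3013500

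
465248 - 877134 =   -  411886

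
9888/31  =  318 + 30/31 = 318.97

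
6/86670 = 1/14445=0.00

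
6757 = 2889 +3868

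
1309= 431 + 878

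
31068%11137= 8794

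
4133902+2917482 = 7051384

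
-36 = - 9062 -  - 9026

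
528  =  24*22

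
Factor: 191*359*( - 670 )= - 2^1*5^1*67^1*191^1 * 359^1 = - 45941230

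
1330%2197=1330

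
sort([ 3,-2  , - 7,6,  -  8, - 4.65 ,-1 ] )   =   [-8 , - 7, - 4.65, - 2, - 1, 3, 6 ] 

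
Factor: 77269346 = 2^1*7^1*11^1*251^1*1999^1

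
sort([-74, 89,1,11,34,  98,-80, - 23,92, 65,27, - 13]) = [ - 80,- 74 , - 23,-13 , 1,11,27,34,65, 89,92,98 ]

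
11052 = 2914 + 8138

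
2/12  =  1/6 = 0.17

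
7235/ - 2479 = - 7235/2479  =  - 2.92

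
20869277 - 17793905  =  3075372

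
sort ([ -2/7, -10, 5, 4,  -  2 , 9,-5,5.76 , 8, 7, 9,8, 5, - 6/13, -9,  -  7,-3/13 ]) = [-10, -9, - 7, - 5,-2, - 6/13, - 2/7, -3/13  ,  4,5, 5 , 5.76,7 , 8, 8 , 9,9 ] 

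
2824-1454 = 1370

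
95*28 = 2660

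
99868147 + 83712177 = 183580324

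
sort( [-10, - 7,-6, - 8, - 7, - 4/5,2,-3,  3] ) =[  -  10, - 8,  -  7, - 7,-6 , - 3  ,-4/5,2,3 ]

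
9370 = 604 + 8766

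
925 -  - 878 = 1803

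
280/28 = 10= 10.00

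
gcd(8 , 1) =1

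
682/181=3 + 139/181 = 3.77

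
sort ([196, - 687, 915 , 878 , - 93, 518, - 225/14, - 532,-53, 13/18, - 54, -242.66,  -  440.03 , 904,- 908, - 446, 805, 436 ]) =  [ - 908, - 687, - 532, - 446, - 440.03 , - 242.66, - 93, - 54, - 53, - 225/14, 13/18,196, 436, 518,805, 878, 904,915] 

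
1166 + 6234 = 7400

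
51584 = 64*806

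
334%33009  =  334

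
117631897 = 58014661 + 59617236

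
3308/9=367+5/9 = 367.56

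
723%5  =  3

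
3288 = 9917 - 6629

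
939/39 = 313/13 = 24.08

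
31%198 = 31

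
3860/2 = 1930 = 1930.00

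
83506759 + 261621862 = 345128621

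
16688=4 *4172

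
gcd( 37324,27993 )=9331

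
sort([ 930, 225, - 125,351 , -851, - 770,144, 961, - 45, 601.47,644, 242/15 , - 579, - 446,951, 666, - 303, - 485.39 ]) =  [ - 851, - 770, - 579, - 485.39,  -  446,- 303, - 125, - 45, 242/15, 144, 225, 351,601.47, 644,666, 930, 951, 961] 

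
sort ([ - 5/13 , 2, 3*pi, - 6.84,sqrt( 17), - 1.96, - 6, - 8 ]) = [ - 8,-6.84,  -  6, - 1.96, - 5/13, 2,  sqrt( 17),3*pi ] 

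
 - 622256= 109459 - 731715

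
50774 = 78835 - 28061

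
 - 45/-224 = 45/224 = 0.20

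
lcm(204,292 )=14892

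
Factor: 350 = 2^1*5^2*7^1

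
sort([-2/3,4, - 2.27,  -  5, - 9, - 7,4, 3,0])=[  -  9, -7, - 5, - 2.27,-2/3,0,3,4,4]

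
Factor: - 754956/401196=-939/499 = -  3^1 *313^1*499^ ( - 1)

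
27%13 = 1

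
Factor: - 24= - 2^3*3^1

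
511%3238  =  511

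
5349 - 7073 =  - 1724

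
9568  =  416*23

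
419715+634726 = 1054441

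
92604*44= 4074576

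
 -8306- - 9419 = 1113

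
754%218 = 100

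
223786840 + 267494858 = 491281698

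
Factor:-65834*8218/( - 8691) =2^2*3^(-1)*7^1*587^1 *2897^(-1)*32917^1=541023812/8691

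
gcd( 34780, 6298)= 94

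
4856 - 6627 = -1771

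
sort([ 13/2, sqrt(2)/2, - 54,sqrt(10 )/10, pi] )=[ - 54,  sqrt( 10) /10, sqrt ( 2)/2 , pi, 13/2]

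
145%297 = 145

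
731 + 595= 1326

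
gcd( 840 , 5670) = 210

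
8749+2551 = 11300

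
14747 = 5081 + 9666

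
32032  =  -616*( - 52 ) 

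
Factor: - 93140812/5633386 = - 2451074/148247 = - 2^1*11^( - 1)*197^1*6221^1*13477^( - 1)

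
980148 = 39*25132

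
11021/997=11021/997 = 11.05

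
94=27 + 67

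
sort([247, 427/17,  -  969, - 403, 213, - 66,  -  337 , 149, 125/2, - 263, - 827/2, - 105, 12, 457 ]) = [ - 969  , - 827/2, - 403, - 337,-263, - 105, - 66, 12,  427/17, 125/2, 149, 213,247, 457]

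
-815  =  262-1077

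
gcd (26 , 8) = 2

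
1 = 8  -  7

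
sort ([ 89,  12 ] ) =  [ 12,89] 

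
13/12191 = 13/12191 = 0.00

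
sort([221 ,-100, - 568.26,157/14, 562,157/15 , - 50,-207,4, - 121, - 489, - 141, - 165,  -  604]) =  [ - 604, - 568.26,-489,-207, - 165,-141,-121, - 100,-50, 4, 157/15 , 157/14, 221, 562] 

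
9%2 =1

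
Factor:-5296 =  - 2^4*331^1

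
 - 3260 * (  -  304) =991040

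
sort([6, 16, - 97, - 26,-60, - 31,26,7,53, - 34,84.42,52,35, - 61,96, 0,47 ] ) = [ - 97,  -  61 , - 60,- 34,  -  31, - 26,0,6, 7,16,26, 35,47,52 , 53,84.42,  96]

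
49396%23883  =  1630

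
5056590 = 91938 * 55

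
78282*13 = 1017666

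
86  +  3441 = 3527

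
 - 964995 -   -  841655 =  - 123340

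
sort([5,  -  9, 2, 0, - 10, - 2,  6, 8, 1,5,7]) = [-10,-9, - 2,0,  1, 2,5, 5,6, 7 , 8] 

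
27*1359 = 36693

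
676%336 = 4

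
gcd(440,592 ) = 8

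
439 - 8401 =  - 7962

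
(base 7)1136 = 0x1a3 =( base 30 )DT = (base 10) 419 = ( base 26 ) g3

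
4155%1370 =45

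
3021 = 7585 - 4564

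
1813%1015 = 798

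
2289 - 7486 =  -5197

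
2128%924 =280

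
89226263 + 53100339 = 142326602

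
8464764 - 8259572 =205192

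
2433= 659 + 1774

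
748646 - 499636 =249010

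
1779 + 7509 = 9288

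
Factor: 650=2^1*5^2*13^1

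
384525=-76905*(- 5) 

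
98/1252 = 49/626= 0.08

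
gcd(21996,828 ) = 36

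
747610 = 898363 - 150753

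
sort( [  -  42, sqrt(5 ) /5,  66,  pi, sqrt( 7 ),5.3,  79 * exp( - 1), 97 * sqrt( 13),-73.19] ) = [-73.19 , - 42,sqrt(5 ) /5, sqrt (7),pi,5.3,79*exp( - 1), 66, 97*sqrt( 13 )]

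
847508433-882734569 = -35226136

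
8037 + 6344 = 14381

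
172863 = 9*19207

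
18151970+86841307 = 104993277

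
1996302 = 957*2086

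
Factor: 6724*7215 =2^2*3^1 * 5^1 * 13^1*37^1*41^2 =48513660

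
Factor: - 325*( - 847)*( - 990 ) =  - 272522250 = - 2^1 * 3^2*5^3* 7^1*11^3*13^1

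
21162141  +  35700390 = 56862531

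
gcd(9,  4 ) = 1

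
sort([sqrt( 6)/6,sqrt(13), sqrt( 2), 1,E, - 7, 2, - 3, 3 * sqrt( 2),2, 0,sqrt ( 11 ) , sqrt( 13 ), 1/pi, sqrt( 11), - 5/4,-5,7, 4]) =[ - 7, - 5, - 3, - 5/4,  0, 1/pi, sqrt(6 ) /6,1,sqrt( 2),  2, 2, E,sqrt( 11 ), sqrt( 11),  sqrt( 13), sqrt(13),4,3*sqrt( 2), 7 ]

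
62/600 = 31/300 = 0.10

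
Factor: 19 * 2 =2^1*19^1=38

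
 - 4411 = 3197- 7608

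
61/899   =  61/899 =0.07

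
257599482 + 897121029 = 1154720511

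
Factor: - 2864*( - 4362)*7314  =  91372105152=2^6*3^2*23^1*53^1*179^1*727^1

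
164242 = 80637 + 83605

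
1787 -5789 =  - 4002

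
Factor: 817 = 19^1*43^1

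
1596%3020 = 1596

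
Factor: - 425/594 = - 2^(-1)*3^ ( - 3) * 5^2 * 11^( - 1 )*17^1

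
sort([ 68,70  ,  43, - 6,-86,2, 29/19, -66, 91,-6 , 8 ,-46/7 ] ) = [-86,-66,  -  46/7,  -  6,  -  6,29/19, 2 , 8, 43,68,  70, 91]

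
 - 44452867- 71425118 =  - 115877985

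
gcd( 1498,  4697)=7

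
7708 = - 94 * ( - 82)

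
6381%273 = 102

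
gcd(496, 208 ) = 16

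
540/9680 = 27/484 =0.06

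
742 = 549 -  - 193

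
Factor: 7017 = 3^1*2339^1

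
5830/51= 5830/51 = 114.31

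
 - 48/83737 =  - 1 + 83689/83737 = - 0.00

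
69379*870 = 60359730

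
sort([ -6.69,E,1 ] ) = [ - 6.69, 1 , E]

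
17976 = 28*642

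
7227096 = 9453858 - 2226762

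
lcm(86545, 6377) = 605815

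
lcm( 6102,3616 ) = 97632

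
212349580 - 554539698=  -342190118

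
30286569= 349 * 86781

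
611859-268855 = 343004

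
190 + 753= 943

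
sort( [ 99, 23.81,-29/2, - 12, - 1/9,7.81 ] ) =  [ - 29/2, - 12, - 1/9,7.81,23.81, 99]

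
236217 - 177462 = 58755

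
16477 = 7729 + 8748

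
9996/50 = 4998/25 = 199.92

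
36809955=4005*9191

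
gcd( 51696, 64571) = 1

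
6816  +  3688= 10504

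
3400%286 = 254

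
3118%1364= 390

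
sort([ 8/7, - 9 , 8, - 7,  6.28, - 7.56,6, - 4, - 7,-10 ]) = [ - 10, - 9, - 7.56,-7, - 7  ,-4, 8/7,6 , 6.28, 8 ] 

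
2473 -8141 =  - 5668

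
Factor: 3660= 2^2*3^1*5^1*61^1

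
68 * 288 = 19584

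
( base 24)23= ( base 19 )2D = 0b110011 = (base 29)1m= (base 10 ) 51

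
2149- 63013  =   - 60864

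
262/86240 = 131/43120 =0.00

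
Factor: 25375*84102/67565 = 2^1*3^1*5^2*7^1*29^1*107^1 * 131^1*13513^(  -  1 ) = 426817650/13513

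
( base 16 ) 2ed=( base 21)1EE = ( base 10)749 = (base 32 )ND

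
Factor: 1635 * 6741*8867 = 3^3*5^1*7^1*107^1*109^1*8867^1 = 97727950845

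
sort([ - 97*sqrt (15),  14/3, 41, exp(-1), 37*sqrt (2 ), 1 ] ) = [ - 97*sqrt(15 ), exp( - 1 ), 1,  14/3,41,37*sqrt (2)] 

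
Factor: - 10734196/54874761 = -2^2*3^ ( - 1 ) * 11^1*53^1 * 1487^(  -  1)*4603^1*12301^( - 1)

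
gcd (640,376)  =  8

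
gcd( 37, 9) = 1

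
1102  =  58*19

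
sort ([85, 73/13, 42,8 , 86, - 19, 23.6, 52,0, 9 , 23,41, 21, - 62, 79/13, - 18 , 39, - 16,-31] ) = [ - 62,-31,-19, - 18,- 16, 0 , 73/13, 79/13,8, 9, 21, 23,  23.6, 39,41, 42, 52, 85, 86]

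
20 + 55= 75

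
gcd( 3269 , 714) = 7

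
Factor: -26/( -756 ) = 2^(-1 )*3^ ( - 3 ) * 7^(-1 )*13^1 = 13/378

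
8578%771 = 97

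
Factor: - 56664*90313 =- 2^3 *3^2*787^1*90313^1 = - 5117495832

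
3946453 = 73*54061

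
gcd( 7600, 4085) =95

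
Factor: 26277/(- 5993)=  - 57/13= -3^1*13^ (-1 )*19^1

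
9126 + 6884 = 16010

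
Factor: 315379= 173^1*1823^1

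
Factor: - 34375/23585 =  - 6875/4717 = - 5^4*11^1*53^( - 1 )*89^ ( - 1)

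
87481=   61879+25602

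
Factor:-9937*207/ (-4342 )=2^ (  -  1)*3^2*13^( - 1 )*19^1*23^1*167^ (- 1 )*523^1 = 2056959/4342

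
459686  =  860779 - 401093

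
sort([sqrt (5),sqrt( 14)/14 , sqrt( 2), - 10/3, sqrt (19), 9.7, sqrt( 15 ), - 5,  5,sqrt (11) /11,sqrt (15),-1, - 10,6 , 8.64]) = [ - 10, - 5, - 10/3,-1, sqrt( 14 )/14,sqrt(11 ) /11,sqrt( 2), sqrt ( 5),sqrt(15 ), sqrt (15 ), sqrt(19),5,6,  8.64,9.7 ]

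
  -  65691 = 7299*( - 9 )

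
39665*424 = 16817960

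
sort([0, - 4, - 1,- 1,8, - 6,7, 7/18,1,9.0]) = [-6, - 4, - 1,- 1,0, 7/18 , 1,7,8,9.0 ]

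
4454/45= 98 + 44/45=98.98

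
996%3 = 0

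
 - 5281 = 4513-9794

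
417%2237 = 417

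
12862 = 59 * 218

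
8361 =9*929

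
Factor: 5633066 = 2^1*2816533^1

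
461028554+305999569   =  767028123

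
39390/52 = 757 + 1/2 = 757.50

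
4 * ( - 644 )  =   - 2576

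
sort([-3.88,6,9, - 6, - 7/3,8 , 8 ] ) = [ -6, - 3.88, - 7/3, 6 , 8, 8, 9 ]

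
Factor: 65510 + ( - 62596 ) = 2914 = 2^1*31^1*47^1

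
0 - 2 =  - 2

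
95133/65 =95133/65 = 1463.58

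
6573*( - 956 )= -6283788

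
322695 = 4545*71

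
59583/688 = 59583/688 = 86.60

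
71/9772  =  71/9772  =  0.01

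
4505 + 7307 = 11812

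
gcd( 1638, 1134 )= 126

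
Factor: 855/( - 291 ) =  - 285/97 =- 3^1 * 5^1*19^1*97^ (-1 )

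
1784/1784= 1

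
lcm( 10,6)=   30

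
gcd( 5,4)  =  1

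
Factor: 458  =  2^1*229^1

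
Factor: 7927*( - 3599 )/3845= - 28529273/3845 = - 5^( - 1)*59^1*61^1*769^ (  -  1)*7927^1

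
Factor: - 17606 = -2^1*8803^1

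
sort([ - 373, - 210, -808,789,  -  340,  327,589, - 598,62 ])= [ - 808,-598, - 373,-340,-210,62, 327,589, 789 ]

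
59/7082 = 59/7082 = 0.01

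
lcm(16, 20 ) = 80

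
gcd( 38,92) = 2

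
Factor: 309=3^1*103^1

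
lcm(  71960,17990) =71960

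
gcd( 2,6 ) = 2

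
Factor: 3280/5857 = 2^4*5^1 * 41^1 * 5857^( - 1)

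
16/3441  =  16/3441 = 0.00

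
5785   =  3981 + 1804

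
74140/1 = 74140 = 74140.00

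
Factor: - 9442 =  - 2^1 *4721^1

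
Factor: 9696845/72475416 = 2^( - 3)*3^( - 2 )*5^1 * 13^( - 1)*77431^(-1) *1939369^1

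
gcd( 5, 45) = 5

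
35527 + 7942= 43469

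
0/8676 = 0 = 0.00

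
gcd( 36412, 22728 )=4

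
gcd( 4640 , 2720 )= 160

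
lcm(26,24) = 312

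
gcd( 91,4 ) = 1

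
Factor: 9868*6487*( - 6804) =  - 2^4 * 3^5*7^1*13^1*499^1*2467^1 = - 435549323664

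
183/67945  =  183/67945= 0.00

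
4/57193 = 4/57193 = 0.00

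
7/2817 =7/2817 =0.00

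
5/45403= 5/45403 = 0.00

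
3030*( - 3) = - 9090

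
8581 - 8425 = 156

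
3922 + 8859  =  12781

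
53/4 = 53/4= 13.25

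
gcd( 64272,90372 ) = 12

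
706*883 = 623398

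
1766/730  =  883/365  =  2.42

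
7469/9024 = 7469/9024 = 0.83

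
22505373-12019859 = 10485514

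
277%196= 81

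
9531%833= 368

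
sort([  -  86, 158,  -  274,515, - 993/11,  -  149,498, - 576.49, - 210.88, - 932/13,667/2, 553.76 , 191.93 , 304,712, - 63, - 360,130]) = [ - 576.49, - 360, - 274, - 210.88, -149, - 993/11, - 86, - 932/13, - 63,130, 158 , 191.93,  304,  667/2, 498,515, 553.76 , 712]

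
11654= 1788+9866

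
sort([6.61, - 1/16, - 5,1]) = [ - 5, - 1/16,  1, 6.61 ]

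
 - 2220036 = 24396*( - 91 )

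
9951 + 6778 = 16729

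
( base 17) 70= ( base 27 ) 4B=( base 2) 1110111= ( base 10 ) 119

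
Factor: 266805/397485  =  7^2* 73^( - 1)=   49/73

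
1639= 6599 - 4960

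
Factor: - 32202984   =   - 2^3*3^1*11^1* 223^1*547^1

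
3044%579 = 149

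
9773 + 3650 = 13423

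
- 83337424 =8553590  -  91891014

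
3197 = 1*3197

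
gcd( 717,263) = 1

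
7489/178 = 42 + 13/178 = 42.07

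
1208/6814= 604/3407= 0.18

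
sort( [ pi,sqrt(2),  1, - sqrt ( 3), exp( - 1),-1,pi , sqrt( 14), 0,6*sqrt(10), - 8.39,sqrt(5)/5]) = [ - 8.39, - sqrt( 3 ), - 1 , 0,exp( - 1), sqrt (5)/5,1,  sqrt(2 ),pi,pi, sqrt(14),6*sqrt(10 )]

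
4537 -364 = 4173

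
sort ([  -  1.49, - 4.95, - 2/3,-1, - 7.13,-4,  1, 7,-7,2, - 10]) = [ - 10,-7.13,-7 ,-4.95, - 4, - 1.49,-1,-2/3, 1, 2, 7 ]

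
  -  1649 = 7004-8653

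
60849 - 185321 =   -  124472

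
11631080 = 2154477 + 9476603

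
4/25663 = 4/25663 = 0.00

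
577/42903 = 577/42903 = 0.01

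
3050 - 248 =2802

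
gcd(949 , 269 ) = 1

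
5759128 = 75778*76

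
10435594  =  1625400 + 8810194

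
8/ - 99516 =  - 2/24879 = -0.00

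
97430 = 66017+31413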